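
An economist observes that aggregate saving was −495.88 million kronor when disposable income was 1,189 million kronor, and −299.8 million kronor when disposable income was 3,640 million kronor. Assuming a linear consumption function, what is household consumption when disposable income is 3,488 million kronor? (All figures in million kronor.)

MPS = ΔS/ΔY = (-299.8 − (-495.88))/(3640 − 1189) = 196.08/2451 = 0.08
MPC = 1 − MPS = 0.92
Autonomous saving = -495.88 − 0.08(1189) = -591, so a = 591
C = 591 + 0.92(3488) = 591 + 3208.96 = 3799.96

C = 3799.96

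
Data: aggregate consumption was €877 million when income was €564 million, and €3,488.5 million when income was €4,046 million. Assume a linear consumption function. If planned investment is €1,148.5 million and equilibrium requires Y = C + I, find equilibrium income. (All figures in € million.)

Y = 6410

MPC = (3488.5 − 877)/(4046 − 564) = 2611.5/3482 = 0.75
a = 877 − 0.75(564) = 454
Equilibrium: Y = 454 + 0.75Y + 1148.5
0.25Y = 1602.5, so Y = 1602.5/0.25 = 6410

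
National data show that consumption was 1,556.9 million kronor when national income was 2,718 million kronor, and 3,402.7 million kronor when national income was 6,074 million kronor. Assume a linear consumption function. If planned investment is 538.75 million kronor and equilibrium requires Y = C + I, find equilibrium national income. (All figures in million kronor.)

MPC = (3402.7 − 1556.9)/(6074 − 2718) = 1845.8/3356 = 0.55
a = 1556.9 − 0.55(2718) = 62
Equilibrium: Y = 62 + 0.55Y + 538.75
0.45Y = 600.75, so Y = 600.75/0.45 = 1335

Y = 1335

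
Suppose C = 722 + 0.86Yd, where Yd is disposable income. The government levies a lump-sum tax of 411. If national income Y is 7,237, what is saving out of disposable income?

S = 233.64

Yd = Y − T = 7237 − 411 = 6826
C = 722 + 0.86(6826) = 722 + 5870.36 = 6592.36
S = Yd − C = 6826 − 6592.36 = 233.64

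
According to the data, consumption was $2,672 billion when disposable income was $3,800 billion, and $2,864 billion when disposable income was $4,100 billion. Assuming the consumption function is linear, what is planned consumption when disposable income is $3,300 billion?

C = 2352

MPC = (2864 − 2672)/(4100 − 3800) = 192/300 = 0.64
a = 2672 − 0.64(3800) = 2672 − 2432 = 240
C = 240 + 0.64(3300) = 240 + 2112 = 2352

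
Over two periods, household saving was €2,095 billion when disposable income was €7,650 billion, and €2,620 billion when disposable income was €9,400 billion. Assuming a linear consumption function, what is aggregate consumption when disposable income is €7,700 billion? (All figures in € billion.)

MPS = ΔS/ΔY = (2620 − 2095)/(9400 − 7650) = 525/1750 = 0.3
MPC = 1 − MPS = 0.7
Autonomous saving = 2095 − 0.3(7650) = -200, so a = 200
C = 200 + 0.7(7700) = 200 + 5390 = 5590

C = 5590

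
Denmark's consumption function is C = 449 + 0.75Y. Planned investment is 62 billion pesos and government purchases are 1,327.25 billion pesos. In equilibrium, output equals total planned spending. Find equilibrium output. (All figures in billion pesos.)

Y = C + I + G = 449 + 0.75Y + 62 + 1327.25
Y − 0.75Y = 1838.25
0.25Y = 1838.25, so Y = 1838.25/0.25 = 7353

Y = 7353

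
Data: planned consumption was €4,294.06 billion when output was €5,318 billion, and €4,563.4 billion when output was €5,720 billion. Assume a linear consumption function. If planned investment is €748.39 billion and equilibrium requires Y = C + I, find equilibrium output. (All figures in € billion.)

Y = 4483

MPC = (4563.4 − 4294.06)/(5720 − 5318) = 269.34/402 = 0.67
a = 4294.06 − 0.67(5318) = 731
Equilibrium: Y = 731 + 0.67Y + 748.39
0.33Y = 1479.39, so Y = 1479.39/0.33 = 4483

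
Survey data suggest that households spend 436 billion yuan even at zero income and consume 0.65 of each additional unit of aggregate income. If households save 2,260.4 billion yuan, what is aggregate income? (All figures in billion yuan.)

S = Y − C = -436 + 0.35Y
-436 + 0.35Y = 2260.4, so 0.35Y = 2696.4 and Y = 7704

Y = 7704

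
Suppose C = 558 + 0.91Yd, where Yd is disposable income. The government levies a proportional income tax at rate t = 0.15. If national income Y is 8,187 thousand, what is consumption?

Yd = (1 − 0.15)(8187) = 0.85(8187) = 6958.95
C = 558 + 0.91(6958.95) = 558 + 6332.6445 = 6890.6445

C = 6890.6445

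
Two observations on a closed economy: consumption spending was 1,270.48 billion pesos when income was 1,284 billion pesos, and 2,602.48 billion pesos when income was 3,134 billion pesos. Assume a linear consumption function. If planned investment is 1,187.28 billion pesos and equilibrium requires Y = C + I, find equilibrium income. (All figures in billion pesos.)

Y = 5476

MPC = (2602.48 − 1270.48)/(3134 − 1284) = 1332/1850 = 0.72
a = 1270.48 − 0.72(1284) = 346
Equilibrium: Y = 346 + 0.72Y + 1187.28
0.28Y = 1533.28, so Y = 1533.28/0.28 = 5476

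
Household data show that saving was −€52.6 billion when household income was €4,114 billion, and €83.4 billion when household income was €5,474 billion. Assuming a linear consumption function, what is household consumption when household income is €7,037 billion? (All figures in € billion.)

MPS = ΔS/ΔY = (83.4 − (-52.6))/(5474 − 4114) = 136/1360 = 0.1
MPC = 1 − MPS = 0.9
Autonomous saving = -52.6 − 0.1(4114) = -464, so a = 464
C = 464 + 0.9(7037) = 464 + 6333.3 = 6797.3

C = 6797.3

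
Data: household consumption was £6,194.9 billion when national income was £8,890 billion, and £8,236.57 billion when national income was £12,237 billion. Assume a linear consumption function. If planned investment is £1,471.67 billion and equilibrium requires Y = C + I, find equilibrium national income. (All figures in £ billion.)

MPC = (8236.57 − 6194.9)/(12237 − 8890) = 2041.67/3347 = 0.61
a = 6194.9 − 0.61(8890) = 772
Equilibrium: Y = 772 + 0.61Y + 1471.67
0.39Y = 2243.67, so Y = 2243.67/0.39 = 5753

Y = 5753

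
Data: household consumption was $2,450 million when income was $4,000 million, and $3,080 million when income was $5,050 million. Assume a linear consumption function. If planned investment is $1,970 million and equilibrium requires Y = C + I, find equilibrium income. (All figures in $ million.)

Y = 5050

MPC = (3080 − 2450)/(5050 − 4000) = 630/1050 = 0.6
a = 2450 − 0.6(4000) = 50
Equilibrium: Y = 50 + 0.6Y + 1970
0.4Y = 2020, so Y = 2020/0.4 = 5050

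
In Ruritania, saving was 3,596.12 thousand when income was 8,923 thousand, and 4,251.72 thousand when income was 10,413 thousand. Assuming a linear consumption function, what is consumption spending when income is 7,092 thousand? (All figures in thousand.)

MPS = ΔS/ΔY = (4251.72 − 3596.12)/(10413 − 8923) = 655.6/1490 = 0.44
MPC = 1 − MPS = 0.56
Autonomous saving = 3596.12 − 0.44(8923) = -330, so a = 330
C = 330 + 0.56(7092) = 330 + 3971.52 = 4301.52

C = 4301.52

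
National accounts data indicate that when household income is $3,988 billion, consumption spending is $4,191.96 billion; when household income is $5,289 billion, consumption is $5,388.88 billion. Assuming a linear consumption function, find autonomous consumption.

MPC = ΔC/ΔY = (5388.88 − 4191.96)/(5289 − 3988) = 1196.92/1301 = 0.92
a = C − MPC·Y = 4191.96 − 0.92(3988) = 4191.96 − 3668.96 = 523

a = 523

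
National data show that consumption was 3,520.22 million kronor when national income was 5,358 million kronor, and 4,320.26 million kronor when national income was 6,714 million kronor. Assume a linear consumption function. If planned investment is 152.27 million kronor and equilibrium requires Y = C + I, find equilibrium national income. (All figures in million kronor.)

Y = 1247

MPC = (4320.26 − 3520.22)/(6714 − 5358) = 800.04/1356 = 0.59
a = 3520.22 − 0.59(5358) = 359
Equilibrium: Y = 359 + 0.59Y + 152.27
0.41Y = 511.27, so Y = 511.27/0.41 = 1247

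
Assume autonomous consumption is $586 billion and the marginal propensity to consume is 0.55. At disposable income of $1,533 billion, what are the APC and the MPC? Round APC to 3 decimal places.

MPC = 0.55 (the slope of the consumption function)
C = 586 + 0.55(1533) = 1429.15, so APC = 1429.15/1533 = 0.932

APC = 0.932; MPC = 0.55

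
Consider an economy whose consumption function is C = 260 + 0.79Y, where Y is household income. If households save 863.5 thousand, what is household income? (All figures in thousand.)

S = Y − C = -260 + 0.21Y
-260 + 0.21Y = 863.5, so 0.21Y = 1123.5 and Y = 5350

Y = 5350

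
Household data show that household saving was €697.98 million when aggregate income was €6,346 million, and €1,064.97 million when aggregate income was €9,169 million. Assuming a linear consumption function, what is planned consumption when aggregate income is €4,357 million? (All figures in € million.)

C = 3917.59

MPS = ΔS/ΔY = (1064.97 − 697.98)/(9169 − 6346) = 366.99/2823 = 0.13
MPC = 1 − MPS = 0.87
Autonomous saving = 697.98 − 0.13(6346) = -127, so a = 127
C = 127 + 0.87(4357) = 127 + 3790.59 = 3917.59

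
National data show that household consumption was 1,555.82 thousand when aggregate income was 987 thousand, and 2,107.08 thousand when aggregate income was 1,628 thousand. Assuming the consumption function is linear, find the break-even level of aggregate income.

Y = 5050

MPC = (2107.08 − 1555.82)/(1628 − 987) = 551.26/641 = 0.86
a = 1555.82 − 0.86(987) = 1555.82 − 848.82 = 707
Break-even: Y = a/(1−MPC) = 707/0.14 = 5050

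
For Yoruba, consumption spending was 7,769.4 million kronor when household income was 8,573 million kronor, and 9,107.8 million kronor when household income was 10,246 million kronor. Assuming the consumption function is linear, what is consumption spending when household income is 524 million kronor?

MPC = (9107.8 − 7769.4)/(10246 − 8573) = 1338.4/1673 = 0.8
a = 7769.4 − 0.8(8573) = 7769.4 − 6858.4 = 911
C = 911 + 0.8(524) = 911 + 419.2 = 1330.2

C = 1330.2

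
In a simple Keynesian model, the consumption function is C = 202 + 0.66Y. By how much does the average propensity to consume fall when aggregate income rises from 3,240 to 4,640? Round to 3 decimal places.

ΔAPC = 0.019

At Y = 3240: C = 202 + 0.66(3240) = 2340.4, APC = 2340.4/3240 = 0.7223
At Y = 4640: C = 3264.4, APC = 3264.4/4640 = 0.7035
Fall in APC = 0.7223 − 0.7035 = 0.0188 ≈ 0.019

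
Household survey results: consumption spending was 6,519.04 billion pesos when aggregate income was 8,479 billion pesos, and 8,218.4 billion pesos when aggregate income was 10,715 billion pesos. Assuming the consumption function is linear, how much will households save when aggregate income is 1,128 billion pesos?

MPC = (8218.4 − 6519.04)/(10715 − 8479) = 1699.36/2236 = 0.76
a = 6519.04 − 0.76(8479) = 6519.04 − 6444.04 = 75
C = 75 + 0.76(1128) = 932.28
S = 1128 − 932.28 = 195.72

S = 195.72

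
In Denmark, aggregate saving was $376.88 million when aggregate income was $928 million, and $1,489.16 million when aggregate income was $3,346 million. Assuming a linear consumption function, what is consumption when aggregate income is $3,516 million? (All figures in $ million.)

C = 1948.64

MPS = ΔS/ΔY = (1489.16 − 376.88)/(3346 − 928) = 1112.28/2418 = 0.46
MPC = 1 − MPS = 0.54
Autonomous saving = 376.88 − 0.46(928) = -50, so a = 50
C = 50 + 0.54(3516) = 50 + 1898.64 = 1948.64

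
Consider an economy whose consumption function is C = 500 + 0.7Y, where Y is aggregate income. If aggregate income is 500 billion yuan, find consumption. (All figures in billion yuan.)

C = 850

C = 500 + 0.7(500) = 500 + 350 = 850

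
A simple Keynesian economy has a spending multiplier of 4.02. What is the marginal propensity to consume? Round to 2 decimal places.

k = 1/(1 − MPC), so 1 − MPC = 1/k = 1/4.02 = 0.2488
MPC = 1 − 0.2488 = 0.75

MPC = 0.75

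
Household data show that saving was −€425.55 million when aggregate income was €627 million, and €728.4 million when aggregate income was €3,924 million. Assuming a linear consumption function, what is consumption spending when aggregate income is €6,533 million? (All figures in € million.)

MPS = ΔS/ΔY = (728.4 − (-425.55))/(3924 − 627) = 1153.95/3297 = 0.35
MPC = 1 − MPS = 0.65
Autonomous saving = -425.55 − 0.35(627) = -645, so a = 645
C = 645 + 0.65(6533) = 645 + 4246.45 = 4891.45

C = 4891.45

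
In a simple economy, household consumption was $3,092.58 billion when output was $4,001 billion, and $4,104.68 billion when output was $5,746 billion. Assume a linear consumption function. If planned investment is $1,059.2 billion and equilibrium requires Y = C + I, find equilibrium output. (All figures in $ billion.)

Y = 4360

MPC = (4104.68 − 3092.58)/(5746 − 4001) = 1012.1/1745 = 0.58
a = 3092.58 − 0.58(4001) = 772
Equilibrium: Y = 772 + 0.58Y + 1059.2
0.42Y = 1831.2, so Y = 1831.2/0.42 = 4360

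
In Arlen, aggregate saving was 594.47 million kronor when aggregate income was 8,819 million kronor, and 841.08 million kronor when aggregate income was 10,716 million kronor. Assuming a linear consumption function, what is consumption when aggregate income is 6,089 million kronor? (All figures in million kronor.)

MPS = ΔS/ΔY = (841.08 − 594.47)/(10716 − 8819) = 246.61/1897 = 0.13
MPC = 1 − MPS = 0.87
Autonomous saving = 594.47 − 0.13(8819) = -552, so a = 552
C = 552 + 0.87(6089) = 552 + 5297.43 = 5849.43

C = 5849.43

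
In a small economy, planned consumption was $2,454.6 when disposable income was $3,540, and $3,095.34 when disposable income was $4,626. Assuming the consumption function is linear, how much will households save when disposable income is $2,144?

S = 513.04

MPC = (3095.34 − 2454.6)/(4626 − 3540) = 640.74/1086 = 0.59
a = 2454.6 − 0.59(3540) = 2454.6 − 2088.6 = 366
C = 366 + 0.59(2144) = 1630.96
S = 2144 − 1630.96 = 513.04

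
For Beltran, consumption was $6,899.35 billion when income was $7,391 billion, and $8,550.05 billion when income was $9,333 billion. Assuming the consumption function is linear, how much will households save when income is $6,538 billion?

MPC = (8550.05 − 6899.35)/(9333 − 7391) = 1650.7/1942 = 0.85
a = 6899.35 − 0.85(7391) = 6899.35 − 6282.35 = 617
C = 617 + 0.85(6538) = 6174.3
S = 6538 − 6174.3 = 363.7

S = 363.7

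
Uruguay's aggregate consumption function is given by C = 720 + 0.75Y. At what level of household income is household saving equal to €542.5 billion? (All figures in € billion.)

S = Y − C = -720 + 0.25Y
-720 + 0.25Y = 542.5, so 0.25Y = 1262.5 and Y = 5050

Y = 5050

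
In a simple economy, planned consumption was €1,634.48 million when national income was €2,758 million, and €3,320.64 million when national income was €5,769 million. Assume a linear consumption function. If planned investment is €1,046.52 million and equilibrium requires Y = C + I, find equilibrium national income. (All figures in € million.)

Y = 2583

MPC = (3320.64 − 1634.48)/(5769 − 2758) = 1686.16/3011 = 0.56
a = 1634.48 − 0.56(2758) = 90
Equilibrium: Y = 90 + 0.56Y + 1046.52
0.44Y = 1136.52, so Y = 1136.52/0.44 = 2583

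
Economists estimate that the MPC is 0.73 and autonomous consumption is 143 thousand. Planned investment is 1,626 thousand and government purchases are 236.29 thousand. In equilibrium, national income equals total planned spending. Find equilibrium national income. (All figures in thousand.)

Y = C + I + G = 143 + 0.73Y + 1626 + 236.29
Y − 0.73Y = 2005.29
0.27Y = 2005.29, so Y = 2005.29/0.27 = 7427

Y = 7427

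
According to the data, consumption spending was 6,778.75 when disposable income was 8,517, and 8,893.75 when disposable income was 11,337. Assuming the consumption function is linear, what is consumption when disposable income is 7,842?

MPC = (8893.75 − 6778.75)/(11337 − 8517) = 2115/2820 = 0.75
a = 6778.75 − 0.75(8517) = 6778.75 − 6387.75 = 391
C = 391 + 0.75(7842) = 391 + 5881.5 = 6272.5

C = 6272.5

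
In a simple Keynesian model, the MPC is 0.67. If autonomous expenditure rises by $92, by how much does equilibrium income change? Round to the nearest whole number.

The multiplier is 1/(1 − MPC) = 1/0.33.
ΔY = 92/0.33 = 278.79 ≈ 279

ΔY ≈ 279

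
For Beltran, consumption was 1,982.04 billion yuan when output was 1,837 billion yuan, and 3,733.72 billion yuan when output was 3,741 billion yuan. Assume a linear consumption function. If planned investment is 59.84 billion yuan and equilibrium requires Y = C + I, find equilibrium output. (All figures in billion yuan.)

MPC = (3733.72 − 1982.04)/(3741 − 1837) = 1751.68/1904 = 0.92
a = 1982.04 − 0.92(1837) = 292
Equilibrium: Y = 292 + 0.92Y + 59.84
0.08Y = 351.84, so Y = 351.84/0.08 = 4398

Y = 4398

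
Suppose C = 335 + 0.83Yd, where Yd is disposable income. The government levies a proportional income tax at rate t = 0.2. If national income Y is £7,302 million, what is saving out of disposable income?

S = 658.072

Yd = (1 − 0.2)(7302) = 0.8(7302) = 5841.6
C = 335 + 0.83(5841.6) = 335 + 4848.528 = 5183.528
S = Yd − C = 5841.6 − 5183.528 = 658.072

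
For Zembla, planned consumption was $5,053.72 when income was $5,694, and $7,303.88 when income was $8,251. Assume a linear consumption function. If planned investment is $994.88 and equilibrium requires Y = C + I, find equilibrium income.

MPC = (7303.88 − 5053.72)/(8251 − 5694) = 2250.16/2557 = 0.88
a = 5053.72 − 0.88(5694) = 43
Equilibrium: Y = 43 + 0.88Y + 994.88
0.12Y = 1037.88, so Y = 1037.88/0.12 = 8649

Y = 8649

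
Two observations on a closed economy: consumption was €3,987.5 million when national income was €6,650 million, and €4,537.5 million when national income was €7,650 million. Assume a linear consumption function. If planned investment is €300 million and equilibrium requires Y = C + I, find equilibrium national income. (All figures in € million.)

MPC = (4537.5 − 3987.5)/(7650 − 6650) = 550/1000 = 0.55
a = 3987.5 − 0.55(6650) = 330
Equilibrium: Y = 330 + 0.55Y + 300
0.45Y = 630, so Y = 630/0.45 = 1400

Y = 1400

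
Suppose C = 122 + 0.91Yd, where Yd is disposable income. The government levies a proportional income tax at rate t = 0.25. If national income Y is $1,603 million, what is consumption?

Yd = (1 − 0.25)(1603) = 0.75(1603) = 1202.25
C = 122 + 0.91(1202.25) = 122 + 1094.0475 = 1216.0475

C = 1216.0475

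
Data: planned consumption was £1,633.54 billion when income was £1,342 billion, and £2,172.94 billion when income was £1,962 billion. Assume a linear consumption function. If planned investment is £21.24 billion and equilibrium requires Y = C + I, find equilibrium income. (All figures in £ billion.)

MPC = (2172.94 − 1633.54)/(1962 − 1342) = 539.4/620 = 0.87
a = 1633.54 − 0.87(1342) = 466
Equilibrium: Y = 466 + 0.87Y + 21.24
0.13Y = 487.24, so Y = 487.24/0.13 = 3748

Y = 3748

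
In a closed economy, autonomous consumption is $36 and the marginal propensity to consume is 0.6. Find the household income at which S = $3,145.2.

S = Y − C = -36 + 0.4Y
-36 + 0.4Y = 3145.2, so 0.4Y = 3181.2 and Y = 7953

Y = 7953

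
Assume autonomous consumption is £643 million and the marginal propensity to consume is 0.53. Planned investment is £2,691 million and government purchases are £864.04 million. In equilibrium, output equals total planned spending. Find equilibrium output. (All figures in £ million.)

Y = 8932

Y = C + I + G = 643 + 0.53Y + 2691 + 864.04
Y − 0.53Y = 4198.04
0.47Y = 4198.04, so Y = 4198.04/0.47 = 8932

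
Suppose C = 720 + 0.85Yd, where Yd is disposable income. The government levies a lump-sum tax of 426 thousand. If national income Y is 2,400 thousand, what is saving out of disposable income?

Yd = Y − T = 2400 − 426 = 1974
C = 720 + 0.85(1974) = 720 + 1677.9 = 2397.9
S = Yd − C = 1974 − 2397.9 = -423.9

S = -423.9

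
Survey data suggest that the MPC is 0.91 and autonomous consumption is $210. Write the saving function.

S = Y − C = Y − (210 + 0.91Y) = -210 + (1 − 0.91)Y

S = -210 + 0.09Y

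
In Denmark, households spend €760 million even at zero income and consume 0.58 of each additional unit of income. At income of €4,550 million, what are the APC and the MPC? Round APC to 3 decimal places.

MPC = 0.58 (the slope of the consumption function)
C = 760 + 0.58(4550) = 3399, so APC = 3399/4550 = 0.747

APC = 0.747; MPC = 0.58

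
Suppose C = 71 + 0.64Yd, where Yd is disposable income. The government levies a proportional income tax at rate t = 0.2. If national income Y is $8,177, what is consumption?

C = 4257.624

Yd = (1 − 0.2)(8177) = 0.8(8177) = 6541.6
C = 71 + 0.64(6541.6) = 71 + 4186.624 = 4257.624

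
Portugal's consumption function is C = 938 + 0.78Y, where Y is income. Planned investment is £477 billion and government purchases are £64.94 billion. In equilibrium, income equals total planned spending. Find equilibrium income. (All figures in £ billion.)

Y = C + I + G = 938 + 0.78Y + 477 + 64.94
Y − 0.78Y = 1479.94
0.22Y = 1479.94, so Y = 1479.94/0.22 = 6727

Y = 6727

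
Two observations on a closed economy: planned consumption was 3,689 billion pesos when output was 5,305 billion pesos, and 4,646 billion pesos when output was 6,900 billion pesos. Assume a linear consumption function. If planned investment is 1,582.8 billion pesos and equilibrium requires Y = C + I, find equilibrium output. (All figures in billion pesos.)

Y = 5222

MPC = (4646 − 3689)/(6900 − 5305) = 957/1595 = 0.6
a = 3689 − 0.6(5305) = 506
Equilibrium: Y = 506 + 0.6Y + 1582.8
0.4Y = 2088.8, so Y = 2088.8/0.4 = 5222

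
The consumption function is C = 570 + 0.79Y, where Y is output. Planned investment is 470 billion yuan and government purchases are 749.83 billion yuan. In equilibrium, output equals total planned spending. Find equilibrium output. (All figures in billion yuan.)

Y = 8523

Y = C + I + G = 570 + 0.79Y + 470 + 749.83
Y − 0.79Y = 1789.83
0.21Y = 1789.83, so Y = 1789.83/0.21 = 8523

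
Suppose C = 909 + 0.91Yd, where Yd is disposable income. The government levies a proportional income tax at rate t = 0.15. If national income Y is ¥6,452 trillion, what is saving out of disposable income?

S = -415.422

Yd = (1 − 0.15)(6452) = 0.85(6452) = 5484.2
C = 909 + 0.91(5484.2) = 909 + 4990.622 = 5899.622
S = Yd − C = 5484.2 − 5899.622 = -415.422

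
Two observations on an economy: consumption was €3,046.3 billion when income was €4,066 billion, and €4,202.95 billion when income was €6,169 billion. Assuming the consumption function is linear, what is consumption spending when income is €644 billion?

C = 1164.2

MPC = (4202.95 − 3046.3)/(6169 − 4066) = 1156.65/2103 = 0.55
a = 3046.3 − 0.55(4066) = 3046.3 − 2236.3 = 810
C = 810 + 0.55(644) = 810 + 354.2 = 1164.2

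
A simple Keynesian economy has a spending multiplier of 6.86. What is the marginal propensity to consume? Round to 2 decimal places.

MPC = 0.85

k = 1/(1 − MPC), so 1 − MPC = 1/k = 1/6.86 = 0.1458
MPC = 1 − 0.1458 = 0.85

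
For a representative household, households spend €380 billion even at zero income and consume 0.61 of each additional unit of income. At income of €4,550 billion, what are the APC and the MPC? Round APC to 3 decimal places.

MPC = 0.61 (the slope of the consumption function)
C = 380 + 0.61(4550) = 3155.5, so APC = 3155.5/4550 = 0.694

APC = 0.694; MPC = 0.61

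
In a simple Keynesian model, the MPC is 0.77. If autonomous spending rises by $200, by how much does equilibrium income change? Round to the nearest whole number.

The multiplier is 1/(1 − MPC) = 1/0.23.
ΔY = 200/0.23 = 869.57 ≈ 870

ΔY ≈ 870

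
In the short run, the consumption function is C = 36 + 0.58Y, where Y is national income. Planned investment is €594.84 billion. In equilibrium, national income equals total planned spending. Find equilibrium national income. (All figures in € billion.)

Y = C + I = 36 + 0.58Y + 594.84
Y − 0.58Y = 630.84
0.42Y = 630.84, so Y = 630.84/0.42 = 1502

Y = 1502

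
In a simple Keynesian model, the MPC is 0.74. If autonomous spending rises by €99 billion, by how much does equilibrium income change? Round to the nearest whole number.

The multiplier is 1/(1 − MPC) = 1/0.26.
ΔY = 99/0.26 = 380.77 ≈ 381

ΔY ≈ 381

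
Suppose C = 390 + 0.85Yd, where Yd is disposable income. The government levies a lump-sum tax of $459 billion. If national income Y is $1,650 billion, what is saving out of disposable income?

Yd = Y − T = 1650 − 459 = 1191
C = 390 + 0.85(1191) = 390 + 1012.35 = 1402.35
S = Yd − C = 1191 − 1402.35 = -211.35

S = -211.35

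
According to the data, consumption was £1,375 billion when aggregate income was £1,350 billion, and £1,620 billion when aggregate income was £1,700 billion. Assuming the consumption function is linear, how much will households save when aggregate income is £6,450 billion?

MPC = (1620 − 1375)/(1700 − 1350) = 245/350 = 0.7
a = 1375 − 0.7(1350) = 1375 − 945 = 430
C = 430 + 0.7(6450) = 4945
S = 6450 − 4945 = 1505

S = 1505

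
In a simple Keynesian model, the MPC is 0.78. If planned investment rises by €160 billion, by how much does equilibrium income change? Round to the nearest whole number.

The multiplier is 1/(1 − MPC) = 1/0.22.
ΔY = 160/0.22 = 727.27 ≈ 727

ΔY ≈ 727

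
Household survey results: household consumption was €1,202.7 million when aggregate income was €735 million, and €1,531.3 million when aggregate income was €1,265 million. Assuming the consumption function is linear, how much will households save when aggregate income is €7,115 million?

S = 1956.7

MPC = (1531.3 − 1202.7)/(1265 − 735) = 328.6/530 = 0.62
a = 1202.7 − 0.62(735) = 1202.7 − 455.7 = 747
C = 747 + 0.62(7115) = 5158.3
S = 7115 − 5158.3 = 1956.7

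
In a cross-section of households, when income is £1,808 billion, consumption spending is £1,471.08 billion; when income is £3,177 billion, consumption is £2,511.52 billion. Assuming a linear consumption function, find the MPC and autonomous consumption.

MPC = ΔC/ΔY = (2511.52 − 1471.08)/(3177 − 1808) = 1040.44/1369 = 0.76
a = C − MPC·Y = 1471.08 − 0.76(1808) = 1471.08 − 1374.08 = 97

MPC = 0.76; a = 97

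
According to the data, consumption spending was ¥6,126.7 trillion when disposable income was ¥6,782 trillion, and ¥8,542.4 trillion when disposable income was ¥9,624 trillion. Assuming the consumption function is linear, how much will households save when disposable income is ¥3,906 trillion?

MPC = (8542.4 − 6126.7)/(9624 − 6782) = 2415.7/2842 = 0.85
a = 6126.7 − 0.85(6782) = 6126.7 − 5764.7 = 362
C = 362 + 0.85(3906) = 3682.1
S = 3906 − 3682.1 = 223.9

S = 223.9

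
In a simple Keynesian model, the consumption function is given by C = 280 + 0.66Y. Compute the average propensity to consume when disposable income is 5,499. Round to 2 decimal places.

APC = 0.71

C = 280 + 0.66(5499) = 3909.34
APC = C/Y = 3909.34/5499 = 0.71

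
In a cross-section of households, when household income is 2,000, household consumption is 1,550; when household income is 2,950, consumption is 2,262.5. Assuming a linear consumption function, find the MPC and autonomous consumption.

MPC = ΔC/ΔY = (2262.5 − 1550)/(2950 − 2000) = 712.5/950 = 0.75
a = C − MPC·Y = 1550 − 0.75(2000) = 1550 − 1500 = 50

MPC = 0.75; a = 50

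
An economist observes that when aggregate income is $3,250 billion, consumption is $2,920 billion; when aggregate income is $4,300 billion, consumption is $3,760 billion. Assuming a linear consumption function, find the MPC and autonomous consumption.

MPC = 0.8; a = 320

MPC = ΔC/ΔY = (3760 − 2920)/(4300 − 3250) = 840/1050 = 0.8
a = C − MPC·Y = 2920 − 0.8(3250) = 2920 − 2600 = 320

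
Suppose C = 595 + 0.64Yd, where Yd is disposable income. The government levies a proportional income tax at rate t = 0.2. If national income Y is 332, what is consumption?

C = 764.984

Yd = (1 − 0.2)(332) = 0.8(332) = 265.6
C = 595 + 0.64(265.6) = 595 + 169.984 = 764.984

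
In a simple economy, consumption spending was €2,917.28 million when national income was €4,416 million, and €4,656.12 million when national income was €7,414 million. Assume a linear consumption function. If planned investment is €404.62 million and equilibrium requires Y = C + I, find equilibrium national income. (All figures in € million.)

Y = 1811

MPC = (4656.12 − 2917.28)/(7414 − 4416) = 1738.84/2998 = 0.58
a = 2917.28 − 0.58(4416) = 356
Equilibrium: Y = 356 + 0.58Y + 404.62
0.42Y = 760.62, so Y = 760.62/0.42 = 1811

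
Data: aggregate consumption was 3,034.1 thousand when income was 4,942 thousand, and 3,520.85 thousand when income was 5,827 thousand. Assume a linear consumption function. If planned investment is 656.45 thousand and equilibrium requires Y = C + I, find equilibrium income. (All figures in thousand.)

MPC = (3520.85 − 3034.1)/(5827 − 4942) = 486.75/885 = 0.55
a = 3034.1 − 0.55(4942) = 316
Equilibrium: Y = 316 + 0.55Y + 656.45
0.45Y = 972.45, so Y = 972.45/0.45 = 2161

Y = 2161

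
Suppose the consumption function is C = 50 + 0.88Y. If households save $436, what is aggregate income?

Y = 4050

S = Y − C = -50 + 0.12Y
-50 + 0.12Y = 436, so 0.12Y = 486 and Y = 4050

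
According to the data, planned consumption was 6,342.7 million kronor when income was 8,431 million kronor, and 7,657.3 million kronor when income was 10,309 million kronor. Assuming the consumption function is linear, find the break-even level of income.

MPC = (7657.3 − 6342.7)/(10309 − 8431) = 1314.6/1878 = 0.7
a = 6342.7 − 0.7(8431) = 6342.7 − 5901.7 = 441
Break-even: Y = a/(1−MPC) = 441/0.3 = 1470

Y = 1470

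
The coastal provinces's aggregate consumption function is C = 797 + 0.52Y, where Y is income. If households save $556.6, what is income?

Y = 2820

S = Y − C = -797 + 0.48Y
-797 + 0.48Y = 556.6, so 0.48Y = 1353.6 and Y = 2820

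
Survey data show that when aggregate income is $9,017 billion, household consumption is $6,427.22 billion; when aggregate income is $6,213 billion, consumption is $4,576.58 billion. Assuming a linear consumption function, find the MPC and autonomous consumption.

MPC = ΔC/ΔY = (6427.22 − 4576.58)/(9017 − 6213) = 1850.64/2804 = 0.66
a = C − MPC·Y = 4576.58 − 0.66(6213) = 4576.58 − 4100.58 = 476

MPC = 0.66; a = 476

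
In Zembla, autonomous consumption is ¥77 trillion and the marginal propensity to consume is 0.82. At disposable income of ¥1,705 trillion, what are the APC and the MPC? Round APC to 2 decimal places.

MPC = 0.82 (the slope of the consumption function)
C = 77 + 0.82(1705) = 1475.1, so APC = 1475.1/1705 = 0.87

APC = 0.87; MPC = 0.82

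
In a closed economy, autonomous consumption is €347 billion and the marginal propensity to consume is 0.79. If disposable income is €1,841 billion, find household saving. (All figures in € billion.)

C = 347 + 0.79(1841) = 347 + 1454.39 = 1801.39
S = Y − C = 1841 − 1801.39 = 39.61

S = 39.61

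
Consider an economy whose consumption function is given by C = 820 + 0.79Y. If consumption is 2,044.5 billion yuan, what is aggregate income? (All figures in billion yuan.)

820 + 0.79Y = 2044.5
0.79Y = 1224.5, so Y = 1224.5/0.79 = 1550

Y = 1550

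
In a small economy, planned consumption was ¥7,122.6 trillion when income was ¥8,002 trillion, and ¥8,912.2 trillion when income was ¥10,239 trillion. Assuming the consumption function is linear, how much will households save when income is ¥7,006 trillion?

S = 680.2

MPC = (8912.2 − 7122.6)/(10239 − 8002) = 1789.6/2237 = 0.8
a = 7122.6 − 0.8(8002) = 7122.6 − 6401.6 = 721
C = 721 + 0.8(7006) = 6325.8
S = 7006 − 6325.8 = 680.2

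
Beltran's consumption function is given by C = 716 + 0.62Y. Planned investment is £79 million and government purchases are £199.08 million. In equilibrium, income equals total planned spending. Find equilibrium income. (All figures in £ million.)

Y = C + I + G = 716 + 0.62Y + 79 + 199.08
Y − 0.62Y = 994.08
0.38Y = 994.08, so Y = 994.08/0.38 = 2616

Y = 2616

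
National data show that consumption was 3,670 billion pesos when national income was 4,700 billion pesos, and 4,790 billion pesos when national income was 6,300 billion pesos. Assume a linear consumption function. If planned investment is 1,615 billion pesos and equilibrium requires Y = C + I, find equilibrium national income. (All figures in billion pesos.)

MPC = (4790 − 3670)/(6300 − 4700) = 1120/1600 = 0.7
a = 3670 − 0.7(4700) = 380
Equilibrium: Y = 380 + 0.7Y + 1615
0.3Y = 1995, so Y = 1995/0.3 = 6650

Y = 6650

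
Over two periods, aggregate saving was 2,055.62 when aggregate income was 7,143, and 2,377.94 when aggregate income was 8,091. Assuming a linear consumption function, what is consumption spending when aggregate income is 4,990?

MPS = ΔS/ΔY = (2377.94 − 2055.62)/(8091 − 7143) = 322.32/948 = 0.34
MPC = 1 − MPS = 0.66
Autonomous saving = 2055.62 − 0.34(7143) = -373, so a = 373
C = 373 + 0.66(4990) = 373 + 3293.4 = 3666.4

C = 3666.4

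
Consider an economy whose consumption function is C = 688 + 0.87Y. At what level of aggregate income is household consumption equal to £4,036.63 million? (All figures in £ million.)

Y = 3849

688 + 0.87Y = 4036.63
0.87Y = 3348.63, so Y = 3348.63/0.87 = 3849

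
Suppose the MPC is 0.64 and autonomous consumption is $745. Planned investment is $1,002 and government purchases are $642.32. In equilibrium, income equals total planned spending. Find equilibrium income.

Y = 6637

Y = C + I + G = 745 + 0.64Y + 1002 + 642.32
Y − 0.64Y = 2389.32
0.36Y = 2389.32, so Y = 2389.32/0.36 = 6637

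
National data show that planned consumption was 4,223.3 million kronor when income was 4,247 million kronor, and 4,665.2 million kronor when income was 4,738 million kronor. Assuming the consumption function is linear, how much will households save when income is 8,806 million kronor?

MPC = (4665.2 − 4223.3)/(4738 − 4247) = 441.9/491 = 0.9
a = 4223.3 − 0.9(4247) = 4223.3 − 3822.3 = 401
C = 401 + 0.9(8806) = 8326.4
S = 8806 − 8326.4 = 479.6

S = 479.6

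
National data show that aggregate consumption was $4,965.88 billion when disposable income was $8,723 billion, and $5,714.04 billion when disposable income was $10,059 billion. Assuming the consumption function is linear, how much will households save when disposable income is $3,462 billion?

MPC = (5714.04 − 4965.88)/(10059 − 8723) = 748.16/1336 = 0.56
a = 4965.88 − 0.56(8723) = 4965.88 − 4884.88 = 81
C = 81 + 0.56(3462) = 2019.72
S = 3462 − 2019.72 = 1442.28

S = 1442.28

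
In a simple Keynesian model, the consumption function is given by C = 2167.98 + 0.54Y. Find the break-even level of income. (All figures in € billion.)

Y = 4713

At break-even, C = Y: 2167.98 + 0.54Y = Y
0.46Y = 2167.98, so Y = 2167.98/0.46 = 4713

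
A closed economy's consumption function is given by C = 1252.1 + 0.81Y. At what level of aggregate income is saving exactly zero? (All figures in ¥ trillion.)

Y = 6590

At break-even, C = Y: 1252.1 + 0.81Y = Y
0.19Y = 1252.1, so Y = 1252.1/0.19 = 6590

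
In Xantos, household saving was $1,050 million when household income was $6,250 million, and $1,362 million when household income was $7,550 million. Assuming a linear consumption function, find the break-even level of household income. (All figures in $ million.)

MPS = ΔS/ΔY = (1362 − 1050)/(7550 − 6250) = 312/1300 = 0.24
MPC = 1 − MPS = 0.76
From S(6250) = 1050: −a + 0.24(6250) = 1050, so a = 1500 − 1050 = 450
Break-even (S = 0): Y = a/MPS = 450/0.24 = 1875

Y = 1875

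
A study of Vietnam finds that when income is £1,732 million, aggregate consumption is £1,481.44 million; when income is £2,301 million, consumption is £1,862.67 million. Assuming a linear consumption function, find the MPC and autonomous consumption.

MPC = 0.67; a = 321

MPC = ΔC/ΔY = (1862.67 − 1481.44)/(2301 − 1732) = 381.23/569 = 0.67
a = C − MPC·Y = 1481.44 − 0.67(1732) = 1481.44 − 1160.44 = 321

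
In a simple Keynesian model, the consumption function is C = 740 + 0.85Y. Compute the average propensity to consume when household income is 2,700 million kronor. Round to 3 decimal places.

C = 740 + 0.85(2700) = 3035
APC = C/Y = 3035/2700 = 1.124

APC = 1.124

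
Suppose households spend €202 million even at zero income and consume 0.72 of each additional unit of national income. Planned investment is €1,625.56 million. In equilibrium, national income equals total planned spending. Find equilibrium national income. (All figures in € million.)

Y = C + I = 202 + 0.72Y + 1625.56
Y − 0.72Y = 1827.56
0.28Y = 1827.56, so Y = 1827.56/0.28 = 6527

Y = 6527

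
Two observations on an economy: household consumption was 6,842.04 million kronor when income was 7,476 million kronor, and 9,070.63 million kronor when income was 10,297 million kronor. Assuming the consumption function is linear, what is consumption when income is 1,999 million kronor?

MPC = (9070.63 − 6842.04)/(10297 − 7476) = 2228.59/2821 = 0.79
a = 6842.04 − 0.79(7476) = 6842.04 − 5906.04 = 936
C = 936 + 0.79(1999) = 936 + 1579.21 = 2515.21

C = 2515.21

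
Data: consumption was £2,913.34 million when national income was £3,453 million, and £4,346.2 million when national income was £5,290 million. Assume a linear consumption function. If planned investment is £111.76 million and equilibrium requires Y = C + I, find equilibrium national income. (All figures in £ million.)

Y = 1508

MPC = (4346.2 − 2913.34)/(5290 − 3453) = 1432.86/1837 = 0.78
a = 2913.34 − 0.78(3453) = 220
Equilibrium: Y = 220 + 0.78Y + 111.76
0.22Y = 331.76, so Y = 331.76/0.22 = 1508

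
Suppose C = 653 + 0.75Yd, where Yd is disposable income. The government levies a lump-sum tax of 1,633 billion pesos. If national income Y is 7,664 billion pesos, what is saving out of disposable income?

Yd = Y − T = 7664 − 1633 = 6031
C = 653 + 0.75(6031) = 653 + 4523.25 = 5176.25
S = Yd − C = 6031 − 5176.25 = 854.75

S = 854.75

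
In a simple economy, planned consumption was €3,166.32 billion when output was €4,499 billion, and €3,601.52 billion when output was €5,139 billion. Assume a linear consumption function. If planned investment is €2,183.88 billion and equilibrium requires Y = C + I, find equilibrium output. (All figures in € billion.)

MPC = (3601.52 − 3166.32)/(5139 − 4499) = 435.2/640 = 0.68
a = 3166.32 − 0.68(4499) = 107
Equilibrium: Y = 107 + 0.68Y + 2183.88
0.32Y = 2290.88, so Y = 2290.88/0.32 = 7159

Y = 7159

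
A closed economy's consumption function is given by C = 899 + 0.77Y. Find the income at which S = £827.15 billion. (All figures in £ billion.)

Y = 7505

S = Y − C = -899 + 0.23Y
-899 + 0.23Y = 827.15, so 0.23Y = 1726.15 and Y = 7505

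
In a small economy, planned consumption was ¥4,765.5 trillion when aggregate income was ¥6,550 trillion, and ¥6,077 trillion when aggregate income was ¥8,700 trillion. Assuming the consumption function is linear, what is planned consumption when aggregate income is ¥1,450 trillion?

MPC = (6077 − 4765.5)/(8700 − 6550) = 1311.5/2150 = 0.61
a = 4765.5 − 0.61(6550) = 4765.5 − 3995.5 = 770
C = 770 + 0.61(1450) = 770 + 884.5 = 1654.5

C = 1654.5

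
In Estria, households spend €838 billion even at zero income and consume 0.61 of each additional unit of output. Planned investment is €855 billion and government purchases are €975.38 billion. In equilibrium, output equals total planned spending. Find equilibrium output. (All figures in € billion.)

Y = C + I + G = 838 + 0.61Y + 855 + 975.38
Y − 0.61Y = 2668.38
0.39Y = 2668.38, so Y = 2668.38/0.39 = 6842

Y = 6842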